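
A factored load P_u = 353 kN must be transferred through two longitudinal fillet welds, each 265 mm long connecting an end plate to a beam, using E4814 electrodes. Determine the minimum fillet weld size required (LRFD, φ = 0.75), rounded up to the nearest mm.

w = 5 mm

E48XX → F_EXX = 480 MPa.
Total weld length L = 530 mm.
Required throat t_e = P_u / (φ × 0.6 F_EXX × L) = 353 / (0.75 × 0.6 × 480 × 530 × 10⁻³) = 3.084 mm.
Required leg w = t_e / 0.707 = 4.361 mm → use 5 mm.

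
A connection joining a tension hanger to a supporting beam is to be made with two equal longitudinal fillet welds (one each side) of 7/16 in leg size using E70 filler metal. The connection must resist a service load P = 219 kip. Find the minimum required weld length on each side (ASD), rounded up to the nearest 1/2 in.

L = 17 in on each side

E70XX → F_EXX = 70 ksi.
Throat t_e = 0.707 × 0.4375 = 0.3093 in.
r_n/Ω = (0.6 × 70 × 0.3093) / 2.0 = 6.496 kip/in.
L_req = P / (r_n/Ω) = 219 / 6.496 = 33.72 in total.
Per side: 33.72 / 2 = 16.86 in.
Round up → use L = 17 in on each side.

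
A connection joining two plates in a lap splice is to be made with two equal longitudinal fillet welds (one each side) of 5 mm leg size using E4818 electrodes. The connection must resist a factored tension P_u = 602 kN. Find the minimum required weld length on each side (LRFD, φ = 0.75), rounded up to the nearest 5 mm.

L = 395 mm on each side

E48XX → F_EXX = 480 MPa.
Throat t_e = 0.707 × 5 = 3.535 mm.
φr_n = 0.75 × 0.6 × 480 × 3.535 × 10⁻³ = 0.7636 kN/mm.
L_req = P_u / φr_n = 602 / 0.7636 = 788.4 mm total.
Per side: 788.4 / 2 = 394.2 mm.
Round up → use L = 395 mm on each side.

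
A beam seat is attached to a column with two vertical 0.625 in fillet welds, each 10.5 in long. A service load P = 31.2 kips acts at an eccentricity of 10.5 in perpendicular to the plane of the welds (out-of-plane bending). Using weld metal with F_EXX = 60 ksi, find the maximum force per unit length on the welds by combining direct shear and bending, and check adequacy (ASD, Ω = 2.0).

L_w = 2 × 10.5 = 21 in; section modulus (unit throat) S = 2 × L²/6 = 36.75 in².
Direct shear f_v = P/L_w = 31.2/21 = 1.486 kip/in.
Moment M = P × e = 31.2 × 10.5 = 327.6 kip·in; bending f_b = M/S = 8.914 kip/in.
f_max = √(f_v² + f_b²) = √(1.486² + 8.914²) = 9.037 kip/in.
r_n/Ω = (1/2.0) × 0.6 × 60 × (0.707 × 0.625) = 7.954 kip/in → NOT adequate.

f_max ≈ 9.04 kip/in; NOT adequate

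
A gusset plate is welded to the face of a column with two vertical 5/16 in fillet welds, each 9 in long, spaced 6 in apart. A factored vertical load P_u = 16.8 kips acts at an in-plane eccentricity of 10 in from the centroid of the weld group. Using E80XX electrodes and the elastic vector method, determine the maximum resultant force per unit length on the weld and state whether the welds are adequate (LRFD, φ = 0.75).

E80XX → F_EXX = 80 ksi.
Total weld length L_w = 18 in. Treat welds as unit-width lines.
Polar moment about centroid: J = 2[d³/12 + d(b/2)²] = 2[9³/12 + 9×3²] = 283.5 in³.
Direct shear f_v = P/L_w = 16.8 / 18 = 0.9333 kip/in (vertical).
Torsion M = P·e = 16.8 × 10 = 168 kip·in.
Critical point at (x, y) = (3, 4.5) from centroid. f_tx = M·y/J = 2.667 kip/in; f_ty = M·x/J = 1.778 kip/in.
Resultant f_max = √[f_tx² + (f_v + f_ty)²] = √[2.667² + (0.9333 + 1.778)²] = 3.803 kip/in.
Capacity per unit length: φr_n = 0.75 × 0.6 × 80 × (0.707 × 0.3125) = 7.954 kip/in.
3.803 ≤ 7.954 → adequate.

f_max ≈ 3.8 kip/in; adequate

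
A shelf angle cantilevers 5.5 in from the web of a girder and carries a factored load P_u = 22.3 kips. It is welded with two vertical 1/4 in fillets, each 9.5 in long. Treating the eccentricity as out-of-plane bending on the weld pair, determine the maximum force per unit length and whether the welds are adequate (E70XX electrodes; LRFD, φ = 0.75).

E70XX → F_EXX = 70 ksi.
L_w = 2 × 9.5 = 19 in; section modulus (unit throat) S = 2 × L²/6 = 30.08 in².
Direct shear f_v = P/L_w = 22.3/19 = 1.174 kip/in.
Moment M = P × e = 22.3 × 5.5 = 122.65 kip·in; bending f_b = M/S = 4.077 kip/in.
f_max = √(f_v² + f_b²) = √(1.174² + 4.077²) = 4.243 kip/in.
φr_n = 0.75 × 0.6 × 70 × (0.707 × 0.25) = 5.568 kip/in → adequate.

f_max ≈ 4.24 kip/in; adequate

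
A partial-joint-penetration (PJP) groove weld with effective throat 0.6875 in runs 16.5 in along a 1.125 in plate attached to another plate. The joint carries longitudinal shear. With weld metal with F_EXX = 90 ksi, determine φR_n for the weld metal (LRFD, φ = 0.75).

φR_n ≈ 459 kip

Effective throat (given) t_e = 0.6875 in.
A_we = 0.6875 × 16.5 = 11.34 in².
F_nw = 0.6 F_EXX = 54 ksi.
φR_n = 0.75 × 54 × 11.34 = 459.4 kip.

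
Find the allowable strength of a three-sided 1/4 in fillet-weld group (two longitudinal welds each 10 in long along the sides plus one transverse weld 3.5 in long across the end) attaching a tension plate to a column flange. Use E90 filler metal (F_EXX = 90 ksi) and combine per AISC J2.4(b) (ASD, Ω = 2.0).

R_n/Ω ≈ 112 kip

t_e = 0.707 × 0.25 = 0.1767 in.
R_nwl = 0.6 × 90 × 0.1767 × 20 = 190.9 kip (longitudinal, 2 welds).
R_nwt = 0.6 × 90 × 0.1767 × 3.5 = 33.41 kip (transverse, base value).
(i) R_nwl + R_nwt = 224.3 kip; (ii) 0.85 R_nwl + 1.5 R_nwt = 212.4 kip.
R_n = max = 224.3 kip [governs: (i)]; R_n/Ω = 112.1 kip.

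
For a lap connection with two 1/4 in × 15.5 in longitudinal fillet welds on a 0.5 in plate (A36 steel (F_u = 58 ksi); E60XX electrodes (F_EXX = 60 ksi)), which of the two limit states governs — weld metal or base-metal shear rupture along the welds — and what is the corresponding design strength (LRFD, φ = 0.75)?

φR_n ≈ 148 kips (weld metal governs)

t_e = 0.707 × 0.25 = 0.1767 in; L = 31 in.
Weld metal: φR_n = 0.75 × 0.6 × 60 × 0.1767 × 31 = 147.9 kips.
Base metal (shear rupture): φR_n = 0.75 × 0.6 × 58 × 0.5 × 31 = 404.5 kips.
Governing: weld metal.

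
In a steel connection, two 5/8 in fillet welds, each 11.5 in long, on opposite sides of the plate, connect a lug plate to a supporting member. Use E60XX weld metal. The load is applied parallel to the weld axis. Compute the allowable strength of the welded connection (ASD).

E60XX → F_EXX = 60 ksi.
Effective throat t_e = 0.707 × 0.625 = 0.4419 in.
Total length L = 23 in; A_we = 0.4419 × 23 = 10.16 in².
F_nw = 0.6 F_EXX = 0.6 × 60 = 36 ksi.
R_n = 36 × 10.16 = 365.9 kips; R_n/Ω = 365.9/2.0 = 182.9 kips.

R_n/Ω ≈ 183 kips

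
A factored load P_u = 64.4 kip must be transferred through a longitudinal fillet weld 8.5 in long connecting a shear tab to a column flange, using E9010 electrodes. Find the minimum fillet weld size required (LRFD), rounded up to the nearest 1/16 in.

w = 5/16 in

E90XX → F_EXX = 90 ksi.
Total weld length L = 8.5 in.
Required throat t_e = P_u / (φ × 0.6 F_EXX × L) = 64.4 / (0.75 × 0.6 × 90 × 8.5) = 0.1871 in.
Required leg w = t_e / 0.707 = 0.2646 in → use 5/16 in.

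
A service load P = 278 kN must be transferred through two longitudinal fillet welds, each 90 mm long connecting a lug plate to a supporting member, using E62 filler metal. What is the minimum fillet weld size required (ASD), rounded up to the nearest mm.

E62XX → F_EXX = 620 MPa.
Total weld length L = 180 mm.
Required throat t_e = P × Ω / (0.6 F_EXX × L) = 278 × 2.0 / (0.6 × 620 × 180 × 10⁻³) = 8.303 mm.
Required leg w = t_e / 0.707 = 11.74 mm → use 12 mm.

w = 12 mm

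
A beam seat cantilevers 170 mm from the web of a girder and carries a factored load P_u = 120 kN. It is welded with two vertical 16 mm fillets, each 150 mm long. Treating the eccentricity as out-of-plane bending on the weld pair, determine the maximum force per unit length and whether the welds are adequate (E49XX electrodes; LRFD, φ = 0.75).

E49XX → F_EXX = 490 MPa.
L_w = 2 × 150 = 300 mm; section modulus (unit throat) S = 2 × L²/6 = 7500 mm².
Direct shear f_v = P/L_w = 120×10³/300 = 400 N/mm.
Moment M = P × e = 120×10³ × 170 = 20400000 N·mm; bending f_b = M/S = 2720 N/mm.
f_max = √(f_v² + f_b²) = √(400² + 2720²) = 2749 N/mm.
φr_n = 0.75 × 0.6 × 490 × (0.707 × 16) = 2494 N/mm → NOT adequate.

f_max ≈ 2750 N/mm; NOT adequate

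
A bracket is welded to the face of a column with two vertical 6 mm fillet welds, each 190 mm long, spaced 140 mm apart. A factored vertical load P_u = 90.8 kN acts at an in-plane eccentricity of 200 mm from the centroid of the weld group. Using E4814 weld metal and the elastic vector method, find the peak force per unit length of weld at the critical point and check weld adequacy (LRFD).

E48XX → F_EXX = 480 MPa.
Total weld length L_w = 380 mm. Treat welds as unit-width lines.
Polar moment about centroid: J = 2[d³/12 + d(b/2)²] = 2[190³/12 + 190×70²] = 3005000 mm³.
Direct shear f_v = P/L_w = 90.8×10³ / 380 = 238.9 N/mm (vertical).
Torsion M = P·e = 90.8×10³ × 200 = 18160000 N·mm.
Critical point at (x, y) = (70, 95) from centroid. f_tx = M·y/J = 574.1 N/mm; f_ty = M·x/J = 423 N/mm.
Resultant f_max = √[f_tx² + (f_v + f_ty)²] = √[574.1² + (238.9 + 423)²] = 876.2 N/mm.
Capacity per unit length: φr_n = 0.75 × 0.6 × 480 × (0.707 × 6) = 916.3 N/mm.
876.2 ≤ 916.3 → adequate.

f_max ≈ 876 N/mm; adequate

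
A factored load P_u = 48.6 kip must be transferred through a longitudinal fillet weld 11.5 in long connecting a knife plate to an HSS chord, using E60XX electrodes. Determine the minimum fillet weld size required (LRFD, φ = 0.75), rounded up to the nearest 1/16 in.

w = 1/4 in

E60XX → F_EXX = 60 ksi.
Total weld length L = 11.5 in.
Required throat t_e = P_u / (φ × 0.6 F_EXX × L) = 48.6 / (0.75 × 0.6 × 60 × 11.5) = 0.1565 in.
Required leg w = t_e / 0.707 = 0.2214 in → use 1/4 in.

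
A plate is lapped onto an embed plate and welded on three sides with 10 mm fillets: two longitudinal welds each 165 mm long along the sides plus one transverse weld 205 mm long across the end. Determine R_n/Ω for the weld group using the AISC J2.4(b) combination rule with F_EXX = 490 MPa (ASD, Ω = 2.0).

R_n/Ω ≈ 611 kN

t_e = 0.707 × 10 = 7.07 mm.
R_nwl = 0.6 × 490 × 7.07 × 330 × 10⁻³ = 685.9 kN (longitudinal, 2 welds).
R_nwt = 0.6 × 490 × 7.07 × 205 × 10⁻³ = 426.1 kN (transverse, base value).
(i) R_nwl + R_nwt = 1112 kN; (ii) 0.85 R_nwl + 1.5 R_nwt = 1222 kN.
R_n = max = 1222 kN [governs: (ii)]; R_n/Ω = 611.1 kN.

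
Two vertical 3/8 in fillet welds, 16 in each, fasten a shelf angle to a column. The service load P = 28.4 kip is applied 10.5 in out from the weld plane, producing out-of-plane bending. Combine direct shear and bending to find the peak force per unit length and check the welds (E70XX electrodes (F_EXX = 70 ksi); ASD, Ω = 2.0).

f_max ≈ 3.61 kip/in; adequate

L_w = 2 × 16 = 32 in; section modulus (unit throat) S = 2 × L²/6 = 85.33 in².
Direct shear f_v = P/L_w = 28.4/32 = 0.8875 kip/in.
Moment M = P × e = 28.4 × 10.5 = 298.2 kip·in; bending f_b = M/S = 3.495 kip/in.
f_max = √(f_v² + f_b²) = √(0.8875² + 3.495²) = 3.605 kip/in.
r_n/Ω = (1/2.0) × 0.6 × 70 × (0.707 × 0.375) = 5.568 kip/in → adequate.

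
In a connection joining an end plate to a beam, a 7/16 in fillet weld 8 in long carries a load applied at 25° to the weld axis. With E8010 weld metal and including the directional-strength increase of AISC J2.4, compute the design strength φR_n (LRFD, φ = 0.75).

φR_n ≈ 101 kips

E80XX → F_EXX = 80 ksi.
t_e = 0.707 × 0.4375 = 0.3093 in; A_we = 0.3093 × 8 = 2.474 in².
Directional factor: 1.0 + 0.5 sin^1.5(25°) = 1.137.
F_nw = 0.6 × 80 × 1.137 = 54.59 ksi.
φR_n = 0.75 × 54.59 × 2.474 = 101.3 kips.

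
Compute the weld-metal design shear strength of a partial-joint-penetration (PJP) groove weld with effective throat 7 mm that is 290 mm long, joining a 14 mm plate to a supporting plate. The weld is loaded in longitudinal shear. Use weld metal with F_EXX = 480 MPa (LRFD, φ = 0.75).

Effective throat (given) t_e = 7 mm.
A_we = 7 × 290 = 2030 mm².
F_nw = 0.6 F_EXX = 288 MPa.
φR_n = 0.75 × 288 × 2030 × 10⁻³ = 438.5 kN.

φR_n ≈ 438 kN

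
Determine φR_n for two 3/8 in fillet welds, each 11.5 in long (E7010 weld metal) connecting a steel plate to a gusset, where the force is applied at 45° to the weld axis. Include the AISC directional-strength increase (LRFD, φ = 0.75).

φR_n ≈ 249 kip

E70XX → F_EXX = 70 ksi.
t_e = 0.707 × 0.375 = 0.2651 in; A_we = 0.2651 × 23 = 6.098 in².
Directional factor: 1.0 + 0.5 sin^1.5(45°) = 1.297.
F_nw = 0.6 × 70 × 1.297 = 54.49 ksi.
φR_n = 0.75 × 54.49 × 6.098 = 249.2 kip.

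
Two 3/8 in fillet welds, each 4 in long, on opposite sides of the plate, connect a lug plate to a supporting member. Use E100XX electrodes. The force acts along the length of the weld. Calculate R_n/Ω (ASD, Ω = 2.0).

R_n/Ω ≈ 63.6 kip

E100XX → F_EXX = 100 ksi.
Effective throat t_e = 0.707 × 0.375 = 0.2651 in.
Total length L = 8 in; A_we = 0.2651 × 8 = 2.121 in².
F_nw = 0.6 F_EXX = 0.6 × 100 = 60 ksi.
R_n = 60 × 2.121 = 127.3 kip; R_n/Ω = 127.3/2.0 = 63.63 kip.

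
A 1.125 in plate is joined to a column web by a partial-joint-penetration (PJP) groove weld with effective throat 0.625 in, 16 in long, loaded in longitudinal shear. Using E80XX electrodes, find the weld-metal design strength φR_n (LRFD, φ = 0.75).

E80XX → F_EXX = 80 ksi.
Effective throat (given) t_e = 0.625 in.
A_we = 0.625 × 16 = 10 in².
F_nw = 0.6 F_EXX = 48 ksi.
φR_n = 0.75 × 48 × 10 = 360 kips.

φR_n ≈ 360 kips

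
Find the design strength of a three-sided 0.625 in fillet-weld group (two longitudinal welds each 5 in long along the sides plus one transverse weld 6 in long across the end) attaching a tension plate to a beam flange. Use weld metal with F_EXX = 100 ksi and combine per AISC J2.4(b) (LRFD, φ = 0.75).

φR_n ≈ 348 kip

t_e = 0.707 × 0.625 = 0.4419 in.
R_nwl = 0.6 × 100 × 0.4419 × 10 = 265.1 kip (longitudinal, 2 welds).
R_nwt = 0.6 × 100 × 0.4419 × 6 = 159.1 kip (transverse, base value).
(i) R_nwl + R_nwt = 424.2 kip; (ii) 0.85 R_nwl + 1.5 R_nwt = 464 kip.
R_n = max = 464 kip [governs: (ii)]; φR_n = 348 kip.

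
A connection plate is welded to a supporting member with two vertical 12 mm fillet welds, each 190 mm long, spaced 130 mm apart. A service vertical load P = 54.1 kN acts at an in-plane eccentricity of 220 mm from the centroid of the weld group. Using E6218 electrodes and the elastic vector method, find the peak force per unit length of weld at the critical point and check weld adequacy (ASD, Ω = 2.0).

f_max ≈ 591 N/mm; adequate

E62XX → F_EXX = 620 MPa.
Total weld length L_w = 380 mm. Treat welds as unit-width lines.
Polar moment about centroid: J = 2[d³/12 + d(b/2)²] = 2[190³/12 + 190×65²] = 2749000 mm³.
Direct shear f_v = P/L_w = 54.1×10³ / 380 = 142.4 N/mm (vertical).
Torsion M = P·e = 54.1×10³ × 220 = 11902000 N·mm.
Critical point at (x, y) = (65, 95) from centroid. f_tx = M·y/J = 411.4 N/mm; f_ty = M·x/J = 281.5 N/mm.
Resultant f_max = √[f_tx² + (f_v + f_ty)²] = √[411.4² + (142.4 + 281.5)²] = 590.6 N/mm.
Capacity per unit length: r_n/Ω = (1/2.0) × 0.6 × 620 × (0.707 × 12) = 1578 N/mm.
590.6 ≤ 1578 → adequate.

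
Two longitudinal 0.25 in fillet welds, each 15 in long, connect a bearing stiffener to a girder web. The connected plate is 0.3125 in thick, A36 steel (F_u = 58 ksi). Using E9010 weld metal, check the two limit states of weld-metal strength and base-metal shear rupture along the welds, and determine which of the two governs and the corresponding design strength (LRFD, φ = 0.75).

φR_n ≈ 215 kips (weld metal governs)

E90XX → F_EXX = 90 ksi.
t_e = 0.707 × 0.25 = 0.1767 in; L = 30 in.
Weld metal: φR_n = 0.75 × 0.6 × 90 × 0.1767 × 30 = 214.8 kips.
Base metal (shear rupture): φR_n = 0.75 × 0.6 × 58 × 0.3125 × 30 = 244.7 kips.
Governing: weld metal.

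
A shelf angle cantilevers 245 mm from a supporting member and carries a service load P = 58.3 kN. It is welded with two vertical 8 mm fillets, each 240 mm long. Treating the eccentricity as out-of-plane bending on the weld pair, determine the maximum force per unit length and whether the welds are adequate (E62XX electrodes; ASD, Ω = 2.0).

E62XX → F_EXX = 620 MPa.
L_w = 2 × 240 = 480 mm; section modulus (unit throat) S = 2 × L²/6 = 19200 mm².
Direct shear f_v = P/L_w = 58.3×10³/480 = 121.5 N/mm.
Moment M = P × e = 58.3×10³ × 245 = 14284000 N·mm; bending f_b = M/S = 743.9 N/mm.
f_max = √(f_v² + f_b²) = √(121.5² + 743.9²) = 753.8 N/mm.
r_n/Ω = (1/2.0) × 0.6 × 620 × (0.707 × 8) = 1052 N/mm → adequate.

f_max ≈ 754 N/mm; adequate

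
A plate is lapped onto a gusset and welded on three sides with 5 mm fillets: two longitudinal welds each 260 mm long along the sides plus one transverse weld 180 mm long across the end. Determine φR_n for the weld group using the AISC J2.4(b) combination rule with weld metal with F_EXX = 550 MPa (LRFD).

t_e = 0.707 × 5 = 3.535 mm.
R_nwl = 0.6 × 550 × 3.535 × 520 × 10⁻³ = 606.6 kN (longitudinal, 2 welds).
R_nwt = 0.6 × 550 × 3.535 × 180 × 10⁻³ = 210 kN (transverse, base value).
(i) R_nwl + R_nwt = 816.6 kN; (ii) 0.85 R_nwl + 1.5 R_nwt = 830.6 kN.
R_n = max = 830.6 kN [governs: (ii)]; φR_n = 622.9 kN.

φR_n ≈ 623 kN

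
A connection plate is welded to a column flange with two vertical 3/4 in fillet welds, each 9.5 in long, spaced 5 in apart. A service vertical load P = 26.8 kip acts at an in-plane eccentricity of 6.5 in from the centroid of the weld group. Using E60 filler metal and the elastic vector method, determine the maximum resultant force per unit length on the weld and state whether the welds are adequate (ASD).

E60XX → F_EXX = 60 ksi.
Total weld length L_w = 19 in. Treat welds as unit-width lines.
Polar moment about centroid: J = 2[d³/12 + d(b/2)²] = 2[9.5³/12 + 9.5×2.5²] = 261.6 in³.
Direct shear f_v = P/L_w = 26.8 / 19 = 1.411 kip/in (vertical).
Torsion M = P·e = 26.8 × 6.5 = 174.2 kip·in.
Critical point at (x, y) = (2.5, 4.75) from centroid. f_tx = M·y/J = 3.162 kip/in; f_ty = M·x/J = 1.664 kip/in.
Resultant f_max = √[f_tx² + (f_v + f_ty)²] = √[3.162² + (1.411 + 1.664)²] = 4.411 kip/in.
Capacity per unit length: r_n/Ω = (1/2.0) × 0.6 × 60 × (0.707 × 0.75) = 9.544 kip/in.
4.411 ≤ 9.544 → adequate.

f_max ≈ 4.41 kip/in; adequate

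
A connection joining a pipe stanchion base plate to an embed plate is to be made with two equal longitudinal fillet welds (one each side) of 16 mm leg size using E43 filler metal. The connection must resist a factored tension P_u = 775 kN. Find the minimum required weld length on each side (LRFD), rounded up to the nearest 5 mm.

L = 180 mm on each side

E43XX → F_EXX = 430 MPa.
Throat t_e = 0.707 × 16 = 11.31 mm.
φr_n = 0.75 × 0.6 × 430 × 11.31 × 10⁻³ = 2.189 kN/mm.
L_req = P_u / φr_n = 775 / 2.189 = 354.1 mm total.
Per side: 354.1 / 2 = 177 mm.
Round up → use L = 180 mm on each side.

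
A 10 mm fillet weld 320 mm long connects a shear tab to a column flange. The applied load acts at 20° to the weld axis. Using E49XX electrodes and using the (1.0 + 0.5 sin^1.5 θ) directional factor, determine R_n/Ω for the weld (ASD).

R_n/Ω ≈ 366 kN

E49XX → F_EXX = 490 MPa.
t_e = 0.707 × 10 = 7.07 mm; A_we = 7.07 × 320 = 2262 mm².
Directional factor: 1.0 + 0.5 sin^1.5(20°) = 1.1.
F_nw = 0.6 × 490 × 1.1 = 323.4 MPa.
R_n/Ω = (323.4 × 2262) / 2.0 × 10⁻³ = 365.8 kN.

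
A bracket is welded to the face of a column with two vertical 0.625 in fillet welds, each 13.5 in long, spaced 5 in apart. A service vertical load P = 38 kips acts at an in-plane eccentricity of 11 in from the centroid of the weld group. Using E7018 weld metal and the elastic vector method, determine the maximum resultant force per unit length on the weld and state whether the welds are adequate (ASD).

E70XX → F_EXX = 70 ksi.
Total weld length L_w = 27 in. Treat welds as unit-width lines.
Polar moment about centroid: J = 2[d³/12 + d(b/2)²] = 2[13.5³/12 + 13.5×2.5²] = 578.8 in³.
Direct shear f_v = P/L_w = 38 / 27 = 1.407 kip/in (vertical).
Torsion M = P·e = 38 × 11 = 418 kip·in.
Critical point at (x, y) = (2.5, 6.75) from centroid. f_tx = M·y/J = 4.875 kip/in; f_ty = M·x/J = 1.805 kip/in.
Resultant f_max = √[f_tx² + (f_v + f_ty)²] = √[4.875² + (1.407 + 1.805)²] = 5.838 kip/in.
Capacity per unit length: r_n/Ω = (1/2.0) × 0.6 × 70 × (0.707 × 0.625) = 9.279 kip/in.
5.838 ≤ 9.279 → adequate.

f_max ≈ 5.84 kip/in; adequate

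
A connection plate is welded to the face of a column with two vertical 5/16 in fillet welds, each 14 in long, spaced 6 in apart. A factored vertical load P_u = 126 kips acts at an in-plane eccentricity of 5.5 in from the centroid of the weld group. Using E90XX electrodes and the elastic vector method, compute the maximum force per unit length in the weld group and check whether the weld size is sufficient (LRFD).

f_max ≈ 10.1 kip/in; NOT adequate

E90XX → F_EXX = 90 ksi.
Total weld length L_w = 28 in. Treat welds as unit-width lines.
Polar moment about centroid: J = 2[d³/12 + d(b/2)²] = 2[14³/12 + 14×3²] = 709.3 in³.
Direct shear f_v = P/L_w = 126 / 28 = 4.5 kip/in (vertical).
Torsion M = P·e = 126 × 5.5 = 693 kip·in.
Critical point at (x, y) = (3, 7) from centroid. f_tx = M·y/J = 6.839 kip/in; f_ty = M·x/J = 2.931 kip/in.
Resultant f_max = √[f_tx² + (f_v + f_ty)²] = √[6.839² + (4.5 + 2.931)²] = 10.1 kip/in.
Capacity per unit length: φr_n = 0.75 × 0.6 × 90 × (0.707 × 0.3125) = 8.948 kip/in.
10.1 > 8.948 → NOT adequate.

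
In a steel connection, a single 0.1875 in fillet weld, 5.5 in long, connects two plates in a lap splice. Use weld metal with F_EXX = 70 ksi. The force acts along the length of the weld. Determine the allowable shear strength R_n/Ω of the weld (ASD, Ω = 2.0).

R_n/Ω ≈ 15.3 kip

Effective throat t_e = 0.707 × 0.1875 = 0.1326 in.
Total length L = 5.5 in; A_we = 0.1326 × 5.5 = 0.7291 in².
F_nw = 0.6 F_EXX = 0.6 × 70 = 42 ksi.
R_n = 42 × 0.7291 = 30.62 kip; R_n/Ω = 30.62/2.0 = 15.31 kip.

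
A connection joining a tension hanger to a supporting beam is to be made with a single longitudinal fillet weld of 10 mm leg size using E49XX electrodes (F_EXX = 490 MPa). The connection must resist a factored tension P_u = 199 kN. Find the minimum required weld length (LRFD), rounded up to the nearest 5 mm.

L = 130 mm

Throat t_e = 0.707 × 10 = 7.07 mm.
φr_n = 0.75 × 0.6 × 490 × 7.07 × 10⁻³ = 1.559 kN/mm.
L_req = P_u / φr_n = 199 / 1.559 = 127.7 mm total.
Round up → use L = 130 mm.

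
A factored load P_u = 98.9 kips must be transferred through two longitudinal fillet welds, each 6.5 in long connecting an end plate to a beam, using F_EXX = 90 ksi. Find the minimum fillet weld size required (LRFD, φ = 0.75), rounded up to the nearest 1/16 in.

w = 5/16 in

Total weld length L = 13 in.
Required throat t_e = P_u / (φ × 0.6 F_EXX × L) = 98.9 / (0.75 × 0.6 × 90 × 13) = 0.1878 in.
Required leg w = t_e / 0.707 = 0.2657 in → use 5/16 in.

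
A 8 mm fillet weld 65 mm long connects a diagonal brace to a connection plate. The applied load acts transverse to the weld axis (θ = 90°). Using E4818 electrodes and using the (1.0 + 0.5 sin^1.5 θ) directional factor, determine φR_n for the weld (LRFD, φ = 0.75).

E48XX → F_EXX = 480 MPa.
t_e = 0.707 × 8 = 5.656 mm; A_we = 5.656 × 65 = 367.6 mm².
Directional factor: 1.0 + 0.5 sin^1.5(90°) = 1.5.
F_nw = 0.6 × 480 × 1.5 = 432 MPa.
φR_n = 0.75 × 432 × 367.6 × 10⁻³ = 119.1 kN.

φR_n ≈ 119 kN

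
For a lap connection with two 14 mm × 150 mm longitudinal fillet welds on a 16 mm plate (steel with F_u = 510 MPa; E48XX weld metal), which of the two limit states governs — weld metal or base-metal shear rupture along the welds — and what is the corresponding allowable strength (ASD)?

R_n/Ω ≈ 428 kN (weld metal governs)

E48XX → F_EXX = 480 MPa.
t_e = 0.707 × 14 = 9.898 mm; L = 300 mm.
Weld metal: R_n/Ω = (1/2.0) × 0.6 × 480 × 9.898 × 300 × 10⁻³ = 427.6 kN.
Base metal (shear rupture): R_n/Ω = (1/2.0) × 0.6 × 510 × 16 × 300 × 10⁻³ = 734.4 kN.
Governing: weld metal.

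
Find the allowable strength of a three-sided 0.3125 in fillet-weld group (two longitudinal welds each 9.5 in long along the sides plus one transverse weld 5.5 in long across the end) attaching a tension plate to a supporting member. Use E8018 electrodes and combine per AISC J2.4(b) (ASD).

E80XX → F_EXX = 80 ksi.
t_e = 0.707 × 0.3125 = 0.2209 in.
R_nwl = 0.6 × 80 × 0.2209 × 19 = 201.5 kips (longitudinal, 2 welds).
R_nwt = 0.6 × 80 × 0.2209 × 5.5 = 58.33 kips (transverse, base value).
(i) R_nwl + R_nwt = 259.8 kips; (ii) 0.85 R_nwl + 1.5 R_nwt = 258.8 kips.
R_n = max = 259.8 kips [governs: (i)]; R_n/Ω = 129.9 kips.

R_n/Ω ≈ 130 kips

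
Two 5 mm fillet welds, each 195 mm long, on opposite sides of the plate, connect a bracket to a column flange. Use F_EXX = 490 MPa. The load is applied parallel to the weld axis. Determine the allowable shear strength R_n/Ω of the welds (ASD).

R_n/Ω ≈ 203 kN

Effective throat t_e = 0.707 × 5 = 3.535 mm.
Total length L = 390 mm; A_we = 3.535 × 390 = 1379 mm².
F_nw = 0.6 F_EXX = 0.6 × 490 = 294 MPa.
R_n = 294 × 1379 × 10⁻³ = 405.3 kN; R_n/Ω = 405.3/2.0 = 202.7 kN.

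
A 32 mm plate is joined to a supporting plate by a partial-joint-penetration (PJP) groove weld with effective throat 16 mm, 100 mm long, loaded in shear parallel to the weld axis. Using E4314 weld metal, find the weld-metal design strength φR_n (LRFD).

E43XX → F_EXX = 430 MPa.
Effective throat (given) t_e = 16 mm.
A_we = 16 × 100 = 1600 mm².
F_nw = 0.6 F_EXX = 258 MPa.
φR_n = 0.75 × 258 × 1600 × 10⁻³ = 309.6 kN.

φR_n ≈ 310 kN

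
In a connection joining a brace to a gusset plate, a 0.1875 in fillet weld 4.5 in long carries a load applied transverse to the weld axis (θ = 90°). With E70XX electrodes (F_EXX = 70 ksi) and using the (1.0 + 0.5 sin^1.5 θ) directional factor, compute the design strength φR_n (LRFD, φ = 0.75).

t_e = 0.707 × 0.1875 = 0.1326 in; A_we = 0.1326 × 4.5 = 0.5965 in².
Directional factor: 1.0 + 0.5 sin^1.5(90°) = 1.5.
F_nw = 0.6 × 70 × 1.5 = 63 ksi.
φR_n = 0.75 × 63 × 0.5965 = 28.19 kips.

φR_n ≈ 28.2 kips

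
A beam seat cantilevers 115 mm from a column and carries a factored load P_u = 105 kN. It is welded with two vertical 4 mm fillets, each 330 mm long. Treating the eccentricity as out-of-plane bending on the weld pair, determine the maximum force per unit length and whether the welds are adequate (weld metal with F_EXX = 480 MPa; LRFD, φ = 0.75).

L_w = 2 × 330 = 660 mm; section modulus (unit throat) S = 2 × L²/6 = 36300 mm².
Direct shear f_v = P/L_w = 105×10³/660 = 159.1 N/mm.
Moment M = P × e = 105×10³ × 115 = 12075000 N·mm; bending f_b = M/S = 332.6 N/mm.
f_max = √(f_v² + f_b²) = √(159.1² + 332.6²) = 368.7 N/mm.
φr_n = 0.75 × 0.6 × 480 × (0.707 × 4) = 610.8 N/mm → adequate.

f_max ≈ 369 N/mm; adequate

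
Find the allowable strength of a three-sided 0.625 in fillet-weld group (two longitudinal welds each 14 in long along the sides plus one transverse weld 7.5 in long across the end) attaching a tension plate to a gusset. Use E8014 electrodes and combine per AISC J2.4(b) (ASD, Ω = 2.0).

E80XX → F_EXX = 80 ksi.
t_e = 0.707 × 0.625 = 0.4419 in.
R_nwl = 0.6 × 80 × 0.4419 × 28 = 593.9 kip (longitudinal, 2 welds).
R_nwt = 0.6 × 80 × 0.4419 × 7.5 = 159.1 kip (transverse, base value).
(i) R_nwl + R_nwt = 753 kip; (ii) 0.85 R_nwl + 1.5 R_nwt = 743.4 kip.
R_n = max = 753 kip [governs: (i)]; R_n/Ω = 376.5 kip.

R_n/Ω ≈ 376 kip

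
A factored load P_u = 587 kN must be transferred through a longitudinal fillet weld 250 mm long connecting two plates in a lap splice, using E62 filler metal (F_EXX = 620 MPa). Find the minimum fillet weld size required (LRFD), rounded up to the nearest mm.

Total weld length L = 250 mm.
Required throat t_e = P_u / (φ × 0.6 F_EXX × L) = 587 / (0.75 × 0.6 × 620 × 250 × 10⁻³) = 8.416 mm.
Required leg w = t_e / 0.707 = 11.9 mm → use 12 mm.

w = 12 mm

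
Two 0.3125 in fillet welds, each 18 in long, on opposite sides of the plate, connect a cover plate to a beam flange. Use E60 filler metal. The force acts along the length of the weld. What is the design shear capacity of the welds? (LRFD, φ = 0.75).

φR_n ≈ 215 kips

E60XX → F_EXX = 60 ksi.
Effective throat t_e = 0.707 × 0.3125 = 0.2209 in.
Total length L = 36 in; A_we = 0.2209 × 36 = 7.954 in².
F_nw = 0.6 F_EXX = 0.6 × 60 = 36 ksi.
φR_n = 0.75 × 36 × 7.954 = 214.8 kips.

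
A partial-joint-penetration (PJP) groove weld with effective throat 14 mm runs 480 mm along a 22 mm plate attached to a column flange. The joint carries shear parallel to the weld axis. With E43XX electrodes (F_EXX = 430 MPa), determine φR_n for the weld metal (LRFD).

φR_n ≈ 1300 kN

Effective throat (given) t_e = 14 mm.
A_we = 14 × 480 = 6720 mm².
F_nw = 0.6 F_EXX = 258 MPa.
φR_n = 0.75 × 258 × 6720 × 10⁻³ = 1300 kN.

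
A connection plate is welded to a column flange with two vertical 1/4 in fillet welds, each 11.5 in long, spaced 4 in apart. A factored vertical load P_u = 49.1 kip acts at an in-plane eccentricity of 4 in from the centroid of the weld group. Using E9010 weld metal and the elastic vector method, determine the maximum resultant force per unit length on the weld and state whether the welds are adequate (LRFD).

f_max ≈ 4.62 kip/in; adequate

E90XX → F_EXX = 90 ksi.
Total weld length L_w = 23 in. Treat welds as unit-width lines.
Polar moment about centroid: J = 2[d³/12 + d(b/2)²] = 2[11.5³/12 + 11.5×2²] = 345.5 in³.
Direct shear f_v = P/L_w = 49.1 / 23 = 2.135 kip/in (vertical).
Torsion M = P·e = 49.1 × 4 = 196.4 kip·in.
Critical point at (x, y) = (2, 5.75) from centroid. f_tx = M·y/J = 3.269 kip/in; f_ty = M·x/J = 1.137 kip/in.
Resultant f_max = √[f_tx² + (f_v + f_ty)²] = √[3.269² + (2.135 + 1.137)²] = 4.625 kip/in.
Capacity per unit length: φr_n = 0.75 × 0.6 × 90 × (0.707 × 0.25) = 7.158 kip/in.
4.625 ≤ 7.158 → adequate.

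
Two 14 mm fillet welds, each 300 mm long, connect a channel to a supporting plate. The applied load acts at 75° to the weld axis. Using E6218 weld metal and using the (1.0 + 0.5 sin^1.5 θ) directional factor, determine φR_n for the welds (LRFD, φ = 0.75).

E62XX → F_EXX = 620 MPa.
t_e = 0.707 × 14 = 9.898 mm; A_we = 9.898 × 600 = 5939 mm².
Directional factor: 1.0 + 0.5 sin^1.5(75°) = 1.475.
F_nw = 0.6 × 620 × 1.475 = 548.6 MPa.
φR_n = 0.75 × 548.6 × 5939 × 10⁻³ = 2443 kN.

φR_n ≈ 2440 kN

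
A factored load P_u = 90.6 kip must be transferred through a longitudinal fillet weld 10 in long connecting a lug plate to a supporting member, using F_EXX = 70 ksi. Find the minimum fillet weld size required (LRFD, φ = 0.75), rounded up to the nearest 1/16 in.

w = 7/16 in

Total weld length L = 10 in.
Required throat t_e = P_u / (φ × 0.6 F_EXX × L) = 90.6 / (0.75 × 0.6 × 70 × 10) = 0.2876 in.
Required leg w = t_e / 0.707 = 0.4068 in → use 7/16 in.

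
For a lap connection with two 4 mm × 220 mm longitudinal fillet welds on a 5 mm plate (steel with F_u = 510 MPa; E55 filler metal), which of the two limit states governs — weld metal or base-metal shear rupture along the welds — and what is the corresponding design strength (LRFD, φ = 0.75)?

φR_n ≈ 308 kN (weld metal governs)

E55XX → F_EXX = 550 MPa.
t_e = 0.707 × 4 = 2.828 mm; L = 440 mm.
Weld metal: φR_n = 0.75 × 0.6 × 550 × 2.828 × 440 × 10⁻³ = 308 kN.
Base metal (shear rupture): φR_n = 0.75 × 0.6 × 510 × 5 × 440 × 10⁻³ = 504.9 kN.
Governing: weld metal.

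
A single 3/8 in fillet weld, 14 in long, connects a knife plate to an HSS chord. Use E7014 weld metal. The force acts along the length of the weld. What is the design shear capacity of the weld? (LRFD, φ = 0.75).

E70XX → F_EXX = 70 ksi.
Effective throat t_e = 0.707 × 0.375 = 0.2651 in.
Total length L = 14 in; A_we = 0.2651 × 14 = 3.712 in².
F_nw = 0.6 F_EXX = 0.6 × 70 = 42 ksi.
φR_n = 0.75 × 42 × 3.712 = 116.9 kips.

φR_n ≈ 117 kips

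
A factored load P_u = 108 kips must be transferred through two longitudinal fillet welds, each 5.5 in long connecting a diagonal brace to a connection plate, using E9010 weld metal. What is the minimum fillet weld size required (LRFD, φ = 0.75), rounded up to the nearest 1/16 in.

E90XX → F_EXX = 90 ksi.
Total weld length L = 11 in.
Required throat t_e = P_u / (φ × 0.6 F_EXX × L) = 108 / (0.75 × 0.6 × 90 × 11) = 0.2424 in.
Required leg w = t_e / 0.707 = 0.3429 in → use 3/8 in.

w = 3/8 in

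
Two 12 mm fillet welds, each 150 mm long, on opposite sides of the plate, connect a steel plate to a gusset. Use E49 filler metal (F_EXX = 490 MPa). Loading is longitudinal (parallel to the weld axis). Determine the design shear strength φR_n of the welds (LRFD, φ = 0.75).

φR_n ≈ 561 kN

Effective throat t_e = 0.707 × 12 = 8.484 mm.
Total length L = 300 mm; A_we = 8.484 × 300 = 2545 mm².
F_nw = 0.6 F_EXX = 0.6 × 490 = 294 MPa.
φR_n = 0.75 × 294 × 2545 × 10⁻³ = 561.2 kN.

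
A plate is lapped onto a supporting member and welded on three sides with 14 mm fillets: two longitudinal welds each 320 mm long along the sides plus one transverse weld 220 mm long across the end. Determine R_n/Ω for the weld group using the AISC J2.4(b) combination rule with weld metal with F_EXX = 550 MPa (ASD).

R_n/Ω ≈ 1430 kN

t_e = 0.707 × 14 = 9.898 mm.
R_nwl = 0.6 × 550 × 9.898 × 640 × 10⁻³ = 2090 kN (longitudinal, 2 welds).
R_nwt = 0.6 × 550 × 9.898 × 220 × 10⁻³ = 718.6 kN (transverse, base value).
(i) R_nwl + R_nwt = 2809 kN; (ii) 0.85 R_nwl + 1.5 R_nwt = 2855 kN.
R_n = max = 2855 kN [governs: (ii)]; R_n/Ω = 1427 kN.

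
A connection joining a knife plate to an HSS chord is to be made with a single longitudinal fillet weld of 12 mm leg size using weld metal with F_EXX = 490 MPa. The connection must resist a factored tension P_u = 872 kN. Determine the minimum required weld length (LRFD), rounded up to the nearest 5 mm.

L = 470 mm

Throat t_e = 0.707 × 12 = 8.484 mm.
φr_n = 0.75 × 0.6 × 490 × 8.484 × 10⁻³ = 1.871 kN/mm.
L_req = P_u / φr_n = 872 / 1.871 = 466.1 mm total.
Round up → use L = 470 mm.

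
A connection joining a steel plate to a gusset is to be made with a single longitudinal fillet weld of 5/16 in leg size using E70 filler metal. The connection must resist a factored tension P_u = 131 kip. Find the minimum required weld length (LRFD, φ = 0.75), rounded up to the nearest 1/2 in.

L = 19 in

E70XX → F_EXX = 70 ksi.
Throat t_e = 0.707 × 0.3125 = 0.2209 in.
φr_n = 0.75 × 0.6 × 70 × 0.2209 = 6.96 kip/in.
L_req = P_u / φr_n = 131 / 6.96 = 18.82 in total.
Round up → use L = 19 in.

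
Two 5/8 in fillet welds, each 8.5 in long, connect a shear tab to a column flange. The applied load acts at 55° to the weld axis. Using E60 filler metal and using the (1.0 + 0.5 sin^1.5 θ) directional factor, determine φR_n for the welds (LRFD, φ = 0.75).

E60XX → F_EXX = 60 ksi.
t_e = 0.707 × 0.625 = 0.4419 in; A_we = 0.4419 × 17 = 7.512 in².
Directional factor: 1.0 + 0.5 sin^1.5(55°) = 1.371.
F_nw = 0.6 × 60 × 1.371 = 49.35 ksi.
φR_n = 0.75 × 49.35 × 7.512 = 278 kip.

φR_n ≈ 278 kip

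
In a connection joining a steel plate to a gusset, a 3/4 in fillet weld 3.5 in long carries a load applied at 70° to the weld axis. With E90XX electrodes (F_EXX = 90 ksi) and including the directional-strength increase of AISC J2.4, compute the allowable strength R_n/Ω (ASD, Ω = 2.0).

t_e = 0.707 × 0.75 = 0.5302 in; A_we = 0.5302 × 3.5 = 1.856 in².
Directional factor: 1.0 + 0.5 sin^1.5(70°) = 1.455.
F_nw = 0.6 × 90 × 1.455 = 78.59 ksi.
R_n/Ω = (78.59 × 1.856) / 2.0 = 72.93 kip.

R_n/Ω ≈ 72.9 kip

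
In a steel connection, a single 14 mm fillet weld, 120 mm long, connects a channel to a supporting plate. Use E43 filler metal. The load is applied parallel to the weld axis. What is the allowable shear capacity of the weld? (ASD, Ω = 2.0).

E43XX → F_EXX = 430 MPa.
Effective throat t_e = 0.707 × 14 = 9.898 mm.
Total length L = 120 mm; A_we = 9.898 × 120 = 1188 mm².
F_nw = 0.6 F_EXX = 0.6 × 430 = 258 MPa.
R_n = 258 × 1188 × 10⁻³ = 306.4 kN; R_n/Ω = 306.4/2.0 = 153.2 kN.

R_n/Ω ≈ 153 kN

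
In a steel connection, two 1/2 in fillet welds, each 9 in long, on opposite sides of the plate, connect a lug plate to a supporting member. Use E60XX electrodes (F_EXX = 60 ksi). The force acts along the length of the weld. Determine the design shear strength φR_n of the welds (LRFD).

φR_n ≈ 172 kip

Effective throat t_e = 0.707 × 0.5 = 0.3535 in.
Total length L = 18 in; A_we = 0.3535 × 18 = 6.363 in².
F_nw = 0.6 F_EXX = 0.6 × 60 = 36 ksi.
φR_n = 0.75 × 36 × 6.363 = 171.8 kip.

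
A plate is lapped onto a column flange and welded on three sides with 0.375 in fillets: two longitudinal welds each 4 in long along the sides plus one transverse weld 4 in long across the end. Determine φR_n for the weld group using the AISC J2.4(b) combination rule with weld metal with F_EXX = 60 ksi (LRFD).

φR_n ≈ 91.6 kips

t_e = 0.707 × 0.375 = 0.2651 in.
R_nwl = 0.6 × 60 × 0.2651 × 8 = 76.36 kips (longitudinal, 2 welds).
R_nwt = 0.6 × 60 × 0.2651 × 4 = 38.18 kips (transverse, base value).
(i) R_nwl + R_nwt = 114.5 kips; (ii) 0.85 R_nwl + 1.5 R_nwt = 122.2 kips.
R_n = max = 122.2 kips [governs: (ii)]; φR_n = 91.63 kips.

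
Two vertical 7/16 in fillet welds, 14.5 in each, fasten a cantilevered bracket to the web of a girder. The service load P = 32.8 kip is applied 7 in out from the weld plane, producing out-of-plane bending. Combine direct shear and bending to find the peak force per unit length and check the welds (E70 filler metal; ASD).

E70XX → F_EXX = 70 ksi.
L_w = 2 × 14.5 = 29 in; section modulus (unit throat) S = 2 × L²/6 = 70.08 in².
Direct shear f_v = P/L_w = 32.8/29 = 1.131 kip/in.
Moment M = P × e = 32.8 × 7 = 229.6 kip·in; bending f_b = M/S = 3.276 kip/in.
f_max = √(f_v² + f_b²) = √(1.131² + 3.276²) = 3.466 kip/in.
r_n/Ω = (1/2.0) × 0.6 × 70 × (0.707 × 0.4375) = 6.496 kip/in → adequate.

f_max ≈ 3.47 kip/in; adequate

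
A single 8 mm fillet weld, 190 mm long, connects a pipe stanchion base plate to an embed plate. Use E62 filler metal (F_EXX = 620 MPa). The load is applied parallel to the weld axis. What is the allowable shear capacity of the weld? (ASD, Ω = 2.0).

Effective throat t_e = 0.707 × 8 = 5.656 mm.
Total length L = 190 mm; A_we = 5.656 × 190 = 1075 mm².
F_nw = 0.6 F_EXX = 0.6 × 620 = 372 MPa.
R_n = 372 × 1075 × 10⁻³ = 399.8 kN; R_n/Ω = 399.8/2.0 = 199.9 kN.

R_n/Ω ≈ 200 kN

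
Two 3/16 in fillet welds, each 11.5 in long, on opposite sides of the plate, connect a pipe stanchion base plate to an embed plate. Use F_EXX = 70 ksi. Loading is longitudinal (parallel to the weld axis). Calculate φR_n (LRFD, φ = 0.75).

φR_n ≈ 96 kips

Effective throat t_e = 0.707 × 0.1875 = 0.1326 in.
Total length L = 23 in; A_we = 0.1326 × 23 = 3.049 in².
F_nw = 0.6 F_EXX = 0.6 × 70 = 42 ksi.
φR_n = 0.75 × 42 × 3.049 = 96.04 kips.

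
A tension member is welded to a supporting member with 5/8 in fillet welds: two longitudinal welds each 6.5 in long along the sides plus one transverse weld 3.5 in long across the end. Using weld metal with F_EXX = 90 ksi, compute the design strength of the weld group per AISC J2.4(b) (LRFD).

t_e = 0.707 × 0.625 = 0.4419 in.
R_nwl = 0.6 × 90 × 0.4419 × 13 = 310.2 kip (longitudinal, 2 welds).
R_nwt = 0.6 × 90 × 0.4419 × 3.5 = 83.51 kip (transverse, base value).
(i) R_nwl + R_nwt = 393.7 kip; (ii) 0.85 R_nwl + 1.5 R_nwt = 388.9 kip.
R_n = max = 393.7 kip [governs: (i)]; φR_n = 295.3 kip.

φR_n ≈ 295 kip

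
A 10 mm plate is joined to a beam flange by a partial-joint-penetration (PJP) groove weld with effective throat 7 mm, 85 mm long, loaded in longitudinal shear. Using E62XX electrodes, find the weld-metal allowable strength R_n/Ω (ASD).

E62XX → F_EXX = 620 MPa.
Effective throat (given) t_e = 7 mm.
A_we = 7 × 85 = 595 mm².
F_nw = 0.6 F_EXX = 372 MPa.
R_n/Ω = (372 × 595) / 2.0 × 10⁻³ = 110.7 kN.

R_n/Ω ≈ 111 kN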